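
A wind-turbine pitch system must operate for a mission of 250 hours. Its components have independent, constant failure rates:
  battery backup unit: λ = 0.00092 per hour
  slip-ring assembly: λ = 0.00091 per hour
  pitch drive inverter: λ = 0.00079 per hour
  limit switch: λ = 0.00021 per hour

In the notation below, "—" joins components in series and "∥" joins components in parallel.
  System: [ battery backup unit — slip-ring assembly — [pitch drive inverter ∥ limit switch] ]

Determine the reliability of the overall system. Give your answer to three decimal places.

0.627

R(battery backup unit) = exp(−0.00092 × 250) = 0.79453
R(slip-ring assembly) = exp(−0.00091 × 250) = 0.79652
R(pitch drive inverter) = exp(−0.00079 × 250) = 0.82078
R(limit switch) = exp(−0.00021 × 250) = 0.94885
Parallel (pitch drive inverter and limit switch): 1 − (1 − 0.82078)(1 − 0.94885) = 0.99083
Series (battery backup unit, slip-ring assembly, and [0.99083]): 0.79453 × 0.79652 × 0.99083 = 0.627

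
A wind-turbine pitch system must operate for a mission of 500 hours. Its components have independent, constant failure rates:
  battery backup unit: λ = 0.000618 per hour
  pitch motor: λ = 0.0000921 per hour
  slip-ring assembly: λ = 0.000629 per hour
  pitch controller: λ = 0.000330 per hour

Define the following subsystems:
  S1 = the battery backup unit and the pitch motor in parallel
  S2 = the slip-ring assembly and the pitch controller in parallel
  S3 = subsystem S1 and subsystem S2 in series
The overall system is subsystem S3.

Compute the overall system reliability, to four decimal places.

0.9475

R(battery backup unit) = exp(−0.000618 × 500) = 0.734181
R(pitch motor) = exp(−0.0000921 × 500) = 0.954994
R(slip-ring assembly) = exp(−0.000629 × 500) = 0.730154
R(pitch controller) = exp(−0.000330 × 500) = 0.847894
Parallel (battery backup unit and pitch motor): 1 − (1 − 0.734181)(1 − 0.954994) = 0.988037
Parallel (slip-ring assembly and pitch controller): 1 − (1 − 0.730154)(1 − 0.847894) = 0.958955
Series ([0.988037] and [0.958955]): 0.988037 × 0.958955 = 0.9475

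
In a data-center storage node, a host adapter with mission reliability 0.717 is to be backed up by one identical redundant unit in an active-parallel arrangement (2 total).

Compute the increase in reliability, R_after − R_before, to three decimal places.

0.203

R_before = 0.717
R_after = 1 − (1 − 0.717)^2 = 0.920
ΔR = 0.920 − 0.717 = 0.203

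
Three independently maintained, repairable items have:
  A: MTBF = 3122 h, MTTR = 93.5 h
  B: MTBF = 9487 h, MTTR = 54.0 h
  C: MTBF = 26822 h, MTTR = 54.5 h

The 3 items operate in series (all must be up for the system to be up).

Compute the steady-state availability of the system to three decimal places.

0.963

A(A) = MTBF/(MTBF+MTTR) = 3122/(3122+93.5) = 0.970922
A(B) = MTBF/(MTBF+MTTR) = 9487/(9487+54.0) = 0.994340
A(C) = MTBF/(MTBF+MTTR) = 26822/(26822+54.5) = 0.997972
Series availability: 0.970922 × 0.994340 × 0.997972 = 0.963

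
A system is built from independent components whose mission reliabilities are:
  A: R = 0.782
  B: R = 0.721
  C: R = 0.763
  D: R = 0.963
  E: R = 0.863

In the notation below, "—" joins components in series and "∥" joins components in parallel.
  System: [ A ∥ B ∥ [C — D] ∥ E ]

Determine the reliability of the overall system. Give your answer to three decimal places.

Series (C and D): 0.76300 × 0.96300 = 0.73477
Parallel (A, B, [0.73477], and E): 1 − (1 − 0.78200)(1 − 0.72100)(1 − 0.73477)(1 − 0.86300) = 0.998

0.998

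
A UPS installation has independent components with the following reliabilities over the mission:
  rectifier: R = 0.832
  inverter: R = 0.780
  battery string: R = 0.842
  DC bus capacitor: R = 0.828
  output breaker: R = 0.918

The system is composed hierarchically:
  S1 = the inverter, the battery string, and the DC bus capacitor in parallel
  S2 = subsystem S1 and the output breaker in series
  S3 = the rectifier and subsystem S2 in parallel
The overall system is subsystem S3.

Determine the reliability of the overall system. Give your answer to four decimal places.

Parallel (inverter, battery string, and DC bus capacitor): 1 − (1 − 0.780000)(1 − 0.842000)(1 − 0.828000) = 0.994021
Series ([0.994021] and output breaker): 0.994021 × 0.918000 = 0.912511
Parallel (rectifier and [0.912511]): 1 − (1 − 0.832000)(1 − 0.912511) = 0.9853

0.9853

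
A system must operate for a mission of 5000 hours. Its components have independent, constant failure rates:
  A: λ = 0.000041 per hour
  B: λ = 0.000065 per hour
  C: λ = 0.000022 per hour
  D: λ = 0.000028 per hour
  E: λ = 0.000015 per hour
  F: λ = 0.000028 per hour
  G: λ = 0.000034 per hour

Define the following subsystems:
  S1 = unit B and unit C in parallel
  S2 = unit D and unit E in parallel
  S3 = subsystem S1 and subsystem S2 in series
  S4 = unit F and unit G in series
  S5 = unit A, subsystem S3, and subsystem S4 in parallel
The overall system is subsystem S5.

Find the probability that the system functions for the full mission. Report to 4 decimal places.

0.9981

R(A) = exp(−0.000041 × 5000) = 0.814647
R(B) = exp(−0.000065 × 5000) = 0.722527
R(C) = exp(−0.000022 × 5000) = 0.895834
R(D) = exp(−0.000028 × 5000) = 0.869358
R(E) = exp(−0.000015 × 5000) = 0.927743
R(F) = exp(−0.000028 × 5000) = 0.869358
R(G) = exp(−0.000034 × 5000) = 0.843665
Parallel (B and C): 1 − (1 − 0.722527)(1 − 0.895834) = 0.971097
Parallel (D and E): 1 − (1 − 0.869358)(1 − 0.927743) = 0.990560
Series ([0.971097] and [0.990560]): 0.971097 × 0.990560 = 0.961930
Series (F and G): 0.869358 × 0.843665 = 0.733447
Parallel (A, [0.961930], and [0.733447]): 1 − (1 − 0.814647)(1 − 0.961930)(1 − 0.733447) = 0.9981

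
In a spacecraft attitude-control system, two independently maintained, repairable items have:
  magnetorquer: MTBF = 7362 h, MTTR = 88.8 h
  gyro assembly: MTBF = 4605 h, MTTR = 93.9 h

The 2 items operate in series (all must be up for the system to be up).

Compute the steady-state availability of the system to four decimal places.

0.9683

A(magnetorquer) = MTBF/(MTBF+MTTR) = 7362/(7362+88.8) = 0.988082
A(gyro assembly) = MTBF/(MTBF+MTTR) = 4605/(4605+93.9) = 0.980017
Series availability: 0.988082 × 0.980017 = 0.9683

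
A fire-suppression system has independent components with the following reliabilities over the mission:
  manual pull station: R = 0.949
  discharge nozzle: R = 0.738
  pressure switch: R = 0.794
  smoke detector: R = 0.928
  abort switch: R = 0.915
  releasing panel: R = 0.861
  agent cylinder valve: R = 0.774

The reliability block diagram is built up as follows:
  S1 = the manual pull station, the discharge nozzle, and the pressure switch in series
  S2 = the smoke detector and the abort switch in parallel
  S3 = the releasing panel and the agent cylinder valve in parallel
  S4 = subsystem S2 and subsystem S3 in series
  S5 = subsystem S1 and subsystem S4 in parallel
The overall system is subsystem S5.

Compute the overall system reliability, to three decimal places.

Series (manual pull station, discharge nozzle, and pressure switch): 0.94900 × 0.73800 × 0.79400 = 0.55609
Parallel (smoke detector and abort switch): 1 − (1 − 0.92800)(1 − 0.91500) = 0.99388
Parallel (releasing panel and agent cylinder valve): 1 − (1 − 0.86100)(1 − 0.77400) = 0.96859
Series ([0.99388] and [0.96859]): 0.99388 × 0.96859 = 0.96266
Parallel ([0.55609] and [0.96266]): 1 − (1 − 0.55609)(1 − 0.96266) = 0.983

0.983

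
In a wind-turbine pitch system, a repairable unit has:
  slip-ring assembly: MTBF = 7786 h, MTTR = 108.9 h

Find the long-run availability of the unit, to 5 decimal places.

A(slip-ring assembly) = MTBF/(MTBF+MTTR) = 7786/(7786+108.9) = 0.98621

0.98621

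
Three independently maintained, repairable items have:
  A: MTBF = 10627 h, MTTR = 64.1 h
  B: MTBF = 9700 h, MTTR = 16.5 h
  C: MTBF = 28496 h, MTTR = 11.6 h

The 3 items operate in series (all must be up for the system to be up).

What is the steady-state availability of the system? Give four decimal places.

A(A) = MTBF/(MTBF+MTTR) = 10627/(10627+64.1) = 0.994004
A(B) = MTBF/(MTBF+MTTR) = 9700/(9700+16.5) = 0.998302
A(C) = MTBF/(MTBF+MTTR) = 28496/(28496+11.6) = 0.999593
Series availability: 0.994004 × 0.998302 × 0.999593 = 0.9919

0.9919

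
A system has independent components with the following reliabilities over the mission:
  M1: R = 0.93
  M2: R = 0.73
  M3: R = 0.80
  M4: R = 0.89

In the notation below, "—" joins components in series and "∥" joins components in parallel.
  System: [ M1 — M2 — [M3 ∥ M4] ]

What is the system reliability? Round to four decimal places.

0.6640

Parallel (M3 and M4): 1 − (1 − 0.800000)(1 − 0.890000) = 0.978000
Series (M1, M2, and [0.978000]): 0.930000 × 0.730000 × 0.978000 = 0.6640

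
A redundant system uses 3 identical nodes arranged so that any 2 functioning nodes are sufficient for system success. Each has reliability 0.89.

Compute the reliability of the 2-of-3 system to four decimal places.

0.9664

R = Σ_{i=2}^{3} C(3,i) p^i (1−p)^{3−i} with p = 0.89
C(3,2)·0.89^2·0.11^1 = 0.261393
C(3,3)·0.89^3·0.11^0 = 0.704969
Sum = 0.9664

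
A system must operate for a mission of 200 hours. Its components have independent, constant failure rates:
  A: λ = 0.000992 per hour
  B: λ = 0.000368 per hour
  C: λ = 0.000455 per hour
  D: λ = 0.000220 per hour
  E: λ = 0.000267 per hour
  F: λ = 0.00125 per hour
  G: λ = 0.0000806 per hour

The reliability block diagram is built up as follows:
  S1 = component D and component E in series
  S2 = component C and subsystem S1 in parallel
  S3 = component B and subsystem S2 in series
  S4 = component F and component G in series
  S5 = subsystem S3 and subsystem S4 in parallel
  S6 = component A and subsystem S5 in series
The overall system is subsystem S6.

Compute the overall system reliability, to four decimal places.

R(A) = exp(−0.000992 × 200) = 0.820042
R(B) = exp(−0.000368 × 200) = 0.929043
R(C) = exp(−0.000455 × 200) = 0.913018
R(D) = exp(−0.000220 × 200) = 0.956954
R(E) = exp(−0.000267 × 200) = 0.948001
R(F) = exp(−0.00125 × 200) = 0.778801
R(G) = exp(−0.0000806 × 200) = 0.984009
Series (D and E): 0.956954 × 0.948001 = 0.907193
Parallel (C and [0.907193]): 1 − (1 − 0.913018)(1 − 0.907193) = 0.991927
Series (B and [0.991927]): 0.929043 × 0.991927 = 0.921543
Series (F and G): 0.778801 × 0.984009 = 0.766347
Parallel ([0.921543] and [0.766347]): 1 − (1 − 0.921543)(1 − 0.766347) = 0.981668
Series (A and [0.981668]): 0.820042 × 0.981668 = 0.8050

0.8050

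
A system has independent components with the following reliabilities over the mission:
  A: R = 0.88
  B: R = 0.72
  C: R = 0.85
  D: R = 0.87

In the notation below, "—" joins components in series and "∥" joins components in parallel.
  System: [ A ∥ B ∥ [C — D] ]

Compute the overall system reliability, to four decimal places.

Series (C and D): 0.850000 × 0.870000 = 0.739500
Parallel (A, B, and [0.739500]): 1 − (1 − 0.880000)(1 − 0.720000)(1 − 0.739500) = 0.9912

0.9912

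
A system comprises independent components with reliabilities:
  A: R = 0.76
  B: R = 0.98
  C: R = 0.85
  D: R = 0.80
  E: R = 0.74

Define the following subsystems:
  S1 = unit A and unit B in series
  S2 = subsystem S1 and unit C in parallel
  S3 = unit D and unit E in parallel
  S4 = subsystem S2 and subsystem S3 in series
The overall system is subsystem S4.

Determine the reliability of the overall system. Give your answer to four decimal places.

Series (A and B): 0.760000 × 0.980000 = 0.744800
Parallel ([0.744800] and C): 1 − (1 − 0.744800)(1 − 0.850000) = 0.961720
Parallel (D and E): 1 − (1 − 0.800000)(1 − 0.740000) = 0.948000
Series ([0.961720] and [0.948000]): 0.961720 × 0.948000 = 0.9117

0.9117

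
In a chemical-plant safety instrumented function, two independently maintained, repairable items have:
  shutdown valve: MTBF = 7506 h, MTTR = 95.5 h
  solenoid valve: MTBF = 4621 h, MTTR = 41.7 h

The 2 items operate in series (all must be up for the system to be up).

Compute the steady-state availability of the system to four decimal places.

A(shutdown valve) = MTBF/(MTBF+MTTR) = 7506/(7506+95.5) = 0.987437
A(solenoid valve) = MTBF/(MTBF+MTTR) = 4621/(4621+41.7) = 0.991057
Series availability: 0.987437 × 0.991057 = 0.9786

0.9786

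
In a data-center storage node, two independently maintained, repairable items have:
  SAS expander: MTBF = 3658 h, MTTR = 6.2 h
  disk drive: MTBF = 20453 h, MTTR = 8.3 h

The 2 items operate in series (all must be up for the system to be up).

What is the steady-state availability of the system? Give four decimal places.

A(SAS expander) = MTBF/(MTBF+MTTR) = 3658/(3658+6.2) = 0.998308
A(disk drive) = MTBF/(MTBF+MTTR) = 20453/(20453+8.3) = 0.999594
Series availability: 0.998308 × 0.999594 = 0.9979

0.9979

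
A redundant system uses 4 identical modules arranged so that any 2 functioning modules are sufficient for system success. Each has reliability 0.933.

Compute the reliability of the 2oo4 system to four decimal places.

R = Σ_{i=2}^{4} C(4,i) p^i (1−p)^{4−i} with p = 0.933
C(4,2)·0.933^2·0.067^2 = 0.023446
C(4,3)·0.933^3·0.067^1 = 0.217661
C(4,4)·0.933^4·0.067^0 = 0.757751
Sum = 0.9989

0.9989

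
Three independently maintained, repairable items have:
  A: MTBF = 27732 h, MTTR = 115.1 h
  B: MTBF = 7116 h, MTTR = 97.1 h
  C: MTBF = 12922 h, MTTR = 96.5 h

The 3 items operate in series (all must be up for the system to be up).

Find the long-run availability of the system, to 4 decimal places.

0.9752

A(A) = MTBF/(MTBF+MTTR) = 27732/(27732+115.1) = 0.995867
A(B) = MTBF/(MTBF+MTTR) = 7116/(7116+97.1) = 0.986538
A(C) = MTBF/(MTBF+MTTR) = 12922/(12922+96.5) = 0.992587
Series availability: 0.995867 × 0.986538 × 0.992587 = 0.9752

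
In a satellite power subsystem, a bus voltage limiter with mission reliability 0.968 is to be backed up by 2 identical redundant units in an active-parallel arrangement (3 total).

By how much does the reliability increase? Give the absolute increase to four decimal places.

R_before = 0.968
R_after = 1 − (1 − 0.968)^3 = 1.0000
ΔR = 1.0000 − 0.968 = 0.0320

0.0320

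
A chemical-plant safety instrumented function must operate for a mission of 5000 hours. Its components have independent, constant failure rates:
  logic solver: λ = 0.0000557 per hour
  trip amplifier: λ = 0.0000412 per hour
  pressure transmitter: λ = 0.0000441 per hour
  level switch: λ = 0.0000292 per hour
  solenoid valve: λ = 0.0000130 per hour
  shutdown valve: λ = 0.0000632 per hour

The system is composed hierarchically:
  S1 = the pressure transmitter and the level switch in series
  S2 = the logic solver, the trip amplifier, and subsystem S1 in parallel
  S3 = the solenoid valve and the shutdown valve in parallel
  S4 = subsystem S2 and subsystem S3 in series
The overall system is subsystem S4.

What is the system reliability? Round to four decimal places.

0.9693

R(logic solver) = exp(−0.0000557 × 5000) = 0.756918
R(trip amplifier) = exp(−0.0000412 × 5000) = 0.813833
R(pressure transmitter) = exp(−0.0000441 × 5000) = 0.802118
R(level switch) = exp(−0.0000292 × 5000) = 0.864158
R(solenoid valve) = exp(−0.0000130 × 5000) = 0.937067
R(shutdown valve) = exp(−0.0000632 × 5000) = 0.729059
Series (pressure transmitter and level switch): 0.802118 × 0.864158 = 0.693157
Parallel (logic solver, trip amplifier, and [0.693157]): 1 − (1 − 0.756918)(1 − 0.813833)(1 − 0.693157) = 0.986114
Parallel (solenoid valve and shutdown valve): 1 − (1 − 0.937067)(1 − 0.729059) = 0.982949
Series ([0.986114] and [0.982949]): 0.986114 × 0.982949 = 0.9693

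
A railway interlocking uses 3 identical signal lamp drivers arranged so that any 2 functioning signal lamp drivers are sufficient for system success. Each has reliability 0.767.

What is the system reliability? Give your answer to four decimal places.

R = Σ_{i=2}^{3} C(3,i) p^i (1−p)^{3−i} with p = 0.767
C(3,2)·0.767^2·0.233^1 = 0.411214
C(3,3)·0.767^3·0.233^0 = 0.451218
Sum = 0.8624

0.8624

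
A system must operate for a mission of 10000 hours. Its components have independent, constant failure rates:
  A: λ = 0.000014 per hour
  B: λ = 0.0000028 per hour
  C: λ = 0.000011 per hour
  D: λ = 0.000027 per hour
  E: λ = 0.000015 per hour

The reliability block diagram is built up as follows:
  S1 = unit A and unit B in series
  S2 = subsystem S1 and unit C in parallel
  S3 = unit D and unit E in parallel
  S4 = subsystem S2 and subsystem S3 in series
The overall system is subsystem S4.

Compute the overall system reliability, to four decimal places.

0.9515

R(A) = exp(−0.000014 × 10000) = 0.869358
R(B) = exp(−0.0000028 × 10000) = 0.972388
R(C) = exp(−0.000011 × 10000) = 0.895834
R(D) = exp(−0.000027 × 10000) = 0.763379
R(E) = exp(−0.000015 × 10000) = 0.860708
Series (A and B): 0.869358 × 0.972388 = 0.845353
Parallel ([0.845353] and C): 1 − (1 − 0.845353)(1 − 0.895834) = 0.983891
Parallel (D and E): 1 − (1 − 0.763379)(1 − 0.860708) = 0.967041
Series ([0.983891] and [0.967041]): 0.983891 × 0.967041 = 0.9515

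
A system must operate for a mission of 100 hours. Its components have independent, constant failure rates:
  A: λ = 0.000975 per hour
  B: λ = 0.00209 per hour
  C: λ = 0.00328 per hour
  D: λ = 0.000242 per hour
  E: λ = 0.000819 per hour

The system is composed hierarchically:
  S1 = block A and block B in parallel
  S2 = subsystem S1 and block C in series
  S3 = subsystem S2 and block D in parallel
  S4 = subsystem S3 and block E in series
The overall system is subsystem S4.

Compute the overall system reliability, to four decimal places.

0.9149

R(A) = exp(−0.000975 × 100) = 0.907102
R(B) = exp(−0.00209 × 100) = 0.811395
R(C) = exp(−0.00328 × 100) = 0.720363
R(D) = exp(−0.000242 × 100) = 0.976090
R(E) = exp(−0.000819 × 100) = 0.921364
Parallel (A and B): 1 − (1 − 0.907102)(1 − 0.811395) = 0.982479
Series ([0.982479] and C): 0.982479 × 0.720363 = 0.707742
Parallel ([0.707742] and D): 1 − (1 − 0.707742)(1 − 0.976090) = 0.993012
Series ([0.993012] and E): 0.993012 × 0.921364 = 0.9149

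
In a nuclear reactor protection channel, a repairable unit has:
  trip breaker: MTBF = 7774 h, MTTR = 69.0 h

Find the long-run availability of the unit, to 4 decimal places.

A(trip breaker) = MTBF/(MTBF+MTTR) = 7774/(7774+69.0) = 0.9912

0.9912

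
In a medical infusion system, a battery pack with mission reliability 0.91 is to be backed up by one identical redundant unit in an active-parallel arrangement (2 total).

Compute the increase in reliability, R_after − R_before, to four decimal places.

R_before = 0.91
R_after = 1 − (1 − 0.91)^2 = 0.9919
ΔR = 0.9919 − 0.91 = 0.0819

0.0819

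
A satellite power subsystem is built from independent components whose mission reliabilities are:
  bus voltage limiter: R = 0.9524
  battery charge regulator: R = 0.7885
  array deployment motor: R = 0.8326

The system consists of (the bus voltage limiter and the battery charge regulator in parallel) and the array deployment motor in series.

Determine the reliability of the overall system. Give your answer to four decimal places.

Parallel (bus voltage limiter and battery charge regulator): 1 − (1 − 0.952400)(1 − 0.788500) = 0.989933
Series ([0.989933] and array deployment motor): 0.989933 × 0.832600 = 0.8242

0.8242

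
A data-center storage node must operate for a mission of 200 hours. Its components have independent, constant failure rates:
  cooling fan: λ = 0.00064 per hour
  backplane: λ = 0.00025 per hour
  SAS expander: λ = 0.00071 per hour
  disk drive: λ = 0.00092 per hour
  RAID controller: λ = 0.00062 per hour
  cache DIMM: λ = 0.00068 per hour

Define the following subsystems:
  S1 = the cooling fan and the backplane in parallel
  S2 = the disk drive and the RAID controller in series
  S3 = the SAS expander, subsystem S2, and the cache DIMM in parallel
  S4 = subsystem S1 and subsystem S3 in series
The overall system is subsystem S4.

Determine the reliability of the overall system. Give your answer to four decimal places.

R(cooling fan) = exp(−0.00064 × 200) = 0.879853
R(backplane) = exp(−0.00025 × 200) = 0.951229
R(SAS expander) = exp(−0.00071 × 200) = 0.867621
R(disk drive) = exp(−0.00092 × 200) = 0.831936
R(RAID controller) = exp(−0.00062 × 200) = 0.883380
R(cache DIMM) = exp(−0.00068 × 200) = 0.872843
Parallel (cooling fan and backplane): 1 − (1 − 0.879853)(1 − 0.951229) = 0.994140
Series (disk drive and RAID controller): 0.831936 × 0.883380 = 0.734916
Parallel (SAS expander, [0.734916], and cache DIMM): 1 − (1 − 0.867621)(1 − 0.734916)(1 − 0.872843) = 0.995538
Series ([0.994140] and [0.995538]): 0.994140 × 0.995538 = 0.9897

0.9897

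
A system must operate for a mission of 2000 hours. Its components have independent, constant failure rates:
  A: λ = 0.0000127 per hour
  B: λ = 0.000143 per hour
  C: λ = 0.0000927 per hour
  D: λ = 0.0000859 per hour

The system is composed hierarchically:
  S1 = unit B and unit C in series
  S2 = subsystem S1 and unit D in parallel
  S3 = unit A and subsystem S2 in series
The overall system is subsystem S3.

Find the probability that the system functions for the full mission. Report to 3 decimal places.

R(A) = exp(−0.0000127 × 2000) = 0.97492
R(B) = exp(−0.000143 × 2000) = 0.75126
R(C) = exp(−0.0000927 × 2000) = 0.83077
R(D) = exp(−0.0000859 × 2000) = 0.84215
Series (B and C): 0.75126 × 0.83077 = 0.62412
Parallel ([0.62412] and D): 1 − (1 − 0.62412)(1 − 0.84215) = 0.94067
Series (A and [0.94067]): 0.97492 × 0.94067 = 0.917

0.917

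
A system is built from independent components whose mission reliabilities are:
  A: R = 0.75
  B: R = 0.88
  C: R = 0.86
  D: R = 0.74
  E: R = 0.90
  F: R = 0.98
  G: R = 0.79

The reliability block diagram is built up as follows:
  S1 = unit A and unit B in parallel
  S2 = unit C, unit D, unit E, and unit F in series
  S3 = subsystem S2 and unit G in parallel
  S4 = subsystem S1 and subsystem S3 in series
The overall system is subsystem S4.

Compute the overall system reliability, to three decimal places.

0.881

Parallel (A and B): 1 − (1 − 0.75000)(1 − 0.88000) = 0.97000
Series (C, D, E, and F): 0.86000 × 0.74000 × 0.90000 × 0.98000 = 0.56130
Parallel ([0.56130] and G): 1 − (1 − 0.56130)(1 − 0.79000) = 0.90787
Series ([0.97000] and [0.90787]): 0.97000 × 0.90787 = 0.881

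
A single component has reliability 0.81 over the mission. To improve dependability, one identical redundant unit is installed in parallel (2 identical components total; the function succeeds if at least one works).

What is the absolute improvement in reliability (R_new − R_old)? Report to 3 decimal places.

R_before = 0.81
R_after = 1 − (1 − 0.81)^2 = 0.964
ΔR = 0.964 − 0.81 = 0.154

0.154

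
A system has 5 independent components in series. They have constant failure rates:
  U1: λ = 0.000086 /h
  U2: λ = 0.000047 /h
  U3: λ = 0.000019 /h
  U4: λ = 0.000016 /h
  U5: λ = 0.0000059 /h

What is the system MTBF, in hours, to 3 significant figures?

5750

Series of exponential components: λ_sys = Σ λ_i
λ_sys = 0.000086 + 0.000047 + 0.000019 + 0.000016 + 0.0000059 = 1.7390e-04 /h
MTBF = 1 / λ_sys = 5750 h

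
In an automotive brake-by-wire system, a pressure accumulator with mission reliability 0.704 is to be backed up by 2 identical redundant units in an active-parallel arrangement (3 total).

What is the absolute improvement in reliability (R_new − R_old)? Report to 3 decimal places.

0.270

R_before = 0.704
R_after = 1 − (1 − 0.704)^3 = 0.974
ΔR = 0.974 − 0.704 = 0.270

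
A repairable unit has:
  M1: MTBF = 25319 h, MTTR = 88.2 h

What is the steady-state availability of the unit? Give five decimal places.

A(M1) = MTBF/(MTBF+MTTR) = 25319/(25319+88.2) = 0.99653

0.99653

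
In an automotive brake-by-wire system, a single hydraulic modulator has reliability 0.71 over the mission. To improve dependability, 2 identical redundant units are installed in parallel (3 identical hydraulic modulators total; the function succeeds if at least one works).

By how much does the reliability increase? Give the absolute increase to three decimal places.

0.266

R_before = 0.71
R_after = 1 − (1 − 0.71)^3 = 0.976
ΔR = 0.976 − 0.71 = 0.266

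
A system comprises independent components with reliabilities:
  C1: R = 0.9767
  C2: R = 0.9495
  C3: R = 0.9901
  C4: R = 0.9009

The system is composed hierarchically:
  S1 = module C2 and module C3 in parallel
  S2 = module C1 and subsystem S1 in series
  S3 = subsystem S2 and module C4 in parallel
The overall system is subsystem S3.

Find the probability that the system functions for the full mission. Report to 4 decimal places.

0.9976

Parallel (C2 and C3): 1 − (1 − 0.949500)(1 − 0.990100) = 0.999500
Series (C1 and [0.999500]): 0.976700 × 0.999500 = 0.976212
Parallel ([0.976212] and C4): 1 − (1 − 0.976212)(1 − 0.900900) = 0.9976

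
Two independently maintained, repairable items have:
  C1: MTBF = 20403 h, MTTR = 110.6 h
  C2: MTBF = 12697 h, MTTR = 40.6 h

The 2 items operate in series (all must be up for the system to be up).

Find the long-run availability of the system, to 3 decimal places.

0.991

A(C1) = MTBF/(MTBF+MTTR) = 20403/(20403+110.6) = 0.994608
A(C2) = MTBF/(MTBF+MTTR) = 12697/(12697+40.6) = 0.996813
Series availability: 0.994608 × 0.996813 = 0.991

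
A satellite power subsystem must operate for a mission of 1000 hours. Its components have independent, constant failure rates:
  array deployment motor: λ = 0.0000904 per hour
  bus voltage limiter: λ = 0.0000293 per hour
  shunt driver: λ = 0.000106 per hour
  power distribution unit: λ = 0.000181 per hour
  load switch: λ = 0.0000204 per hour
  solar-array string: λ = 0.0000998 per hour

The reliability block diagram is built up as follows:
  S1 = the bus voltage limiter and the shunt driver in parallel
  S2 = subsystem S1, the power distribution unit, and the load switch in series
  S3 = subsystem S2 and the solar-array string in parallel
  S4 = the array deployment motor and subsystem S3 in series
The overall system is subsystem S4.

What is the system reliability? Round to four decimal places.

0.8975

R(array deployment motor) = exp(−0.0000904 × 1000) = 0.913566
R(bus voltage limiter) = exp(−0.0000293 × 1000) = 0.971125
R(shunt driver) = exp(−0.000106 × 1000) = 0.899425
R(power distribution unit) = exp(−0.000181 × 1000) = 0.834435
R(load switch) = exp(−0.0000204 × 1000) = 0.979807
R(solar-array string) = exp(−0.0000998 × 1000) = 0.905018
Parallel (bus voltage limiter and shunt driver): 1 − (1 − 0.971125)(1 − 0.899425) = 0.997096
Series ([0.997096], power distribution unit, and load switch): 0.997096 × 0.834435 × 0.979807 = 0.815211
Parallel ([0.815211] and solar-array string): 1 − (1 − 0.815211)(1 − 0.905018) = 0.982448
Series (array deployment motor and [0.982448]): 0.913566 × 0.982448 = 0.8975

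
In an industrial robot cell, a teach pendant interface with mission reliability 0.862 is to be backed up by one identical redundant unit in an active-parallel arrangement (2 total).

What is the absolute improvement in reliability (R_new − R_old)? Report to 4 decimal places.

0.1190

R_before = 0.862
R_after = 1 − (1 − 0.862)^2 = 0.9810
ΔR = 0.9810 − 0.862 = 0.1190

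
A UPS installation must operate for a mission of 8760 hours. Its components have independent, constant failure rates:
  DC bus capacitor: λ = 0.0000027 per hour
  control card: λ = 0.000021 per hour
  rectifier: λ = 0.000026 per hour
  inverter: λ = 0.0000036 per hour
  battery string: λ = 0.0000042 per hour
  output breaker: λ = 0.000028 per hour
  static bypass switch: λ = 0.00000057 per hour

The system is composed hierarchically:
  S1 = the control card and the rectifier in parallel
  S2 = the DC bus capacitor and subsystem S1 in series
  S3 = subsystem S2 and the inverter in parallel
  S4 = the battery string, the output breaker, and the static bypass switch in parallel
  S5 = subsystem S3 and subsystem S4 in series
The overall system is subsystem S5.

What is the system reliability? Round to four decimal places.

0.9982

R(DC bus capacitor) = exp(−0.0000027 × 8760) = 0.976626
R(control card) = exp(−0.000021 × 8760) = 0.831969
R(rectifier) = exp(−0.000026 × 8760) = 0.796315
R(inverter) = exp(−0.0000036 × 8760) = 0.968956
R(battery string) = exp(−0.0000042 × 8760) = 0.963877
R(output breaker) = exp(−0.000028 × 8760) = 0.782485
R(static bypass switch) = exp(−0.00000057 × 8760) = 0.995019
Parallel (control card and rectifier): 1 − (1 − 0.831969)(1 − 0.796315) = 0.965775
Series (DC bus capacitor and [0.965775]): 0.976626 × 0.965775 = 0.943201
Parallel ([0.943201] and inverter): 1 − (1 − 0.943201)(1 − 0.968956) = 0.998237
Parallel (battery string, output breaker, and static bypass switch): 1 − (1 − 0.963877)(1 − 0.782485)(1 − 0.995019) = 0.999961
Series ([0.998237] and [0.999961]): 0.998237 × 0.999961 = 0.9982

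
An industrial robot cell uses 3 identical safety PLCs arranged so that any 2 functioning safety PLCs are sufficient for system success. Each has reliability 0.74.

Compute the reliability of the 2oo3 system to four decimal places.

R = Σ_{i=2}^{3} C(3,i) p^i (1−p)^{3−i} with p = 0.74
C(3,2)·0.74^2·0.26^1 = 0.427128
C(3,3)·0.74^3·0.26^0 = 0.405224
Sum = 0.8324

0.8324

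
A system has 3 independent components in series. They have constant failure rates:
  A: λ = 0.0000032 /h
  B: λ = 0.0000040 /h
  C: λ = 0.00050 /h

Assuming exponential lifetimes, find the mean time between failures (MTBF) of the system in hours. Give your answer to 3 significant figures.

Series of exponential components: λ_sys = Σ λ_i
λ_sys = 0.0000032 + 0.0000040 + 0.00050 = 5.0720e-04 /h
MTBF = 1 / λ_sys = 1970 h

1970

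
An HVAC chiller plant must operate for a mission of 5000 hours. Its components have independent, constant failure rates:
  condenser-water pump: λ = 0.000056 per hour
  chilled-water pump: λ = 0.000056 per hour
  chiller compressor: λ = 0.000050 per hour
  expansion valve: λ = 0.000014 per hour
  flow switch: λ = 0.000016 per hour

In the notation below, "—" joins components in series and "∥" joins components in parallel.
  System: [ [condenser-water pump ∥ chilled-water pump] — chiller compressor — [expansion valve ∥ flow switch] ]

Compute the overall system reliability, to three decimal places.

R(condenser-water pump) = exp(−0.000056 × 5000) = 0.75578
R(chilled-water pump) = exp(−0.000056 × 5000) = 0.75578
R(chiller compressor) = exp(−0.000050 × 5000) = 0.77880
R(expansion valve) = exp(−0.000014 × 5000) = 0.93239
R(flow switch) = exp(−0.000016 × 5000) = 0.92312
Parallel (condenser-water pump and chilled-water pump): 1 − (1 − 0.75578)(1 − 0.75578) = 0.94036
Parallel (expansion valve and flow switch): 1 − (1 − 0.93239)(1 − 0.92312) = 0.99480
Series ([0.94036], chiller compressor, and [0.99480]): 0.94036 × 0.77880 × 0.99480 = 0.729

0.729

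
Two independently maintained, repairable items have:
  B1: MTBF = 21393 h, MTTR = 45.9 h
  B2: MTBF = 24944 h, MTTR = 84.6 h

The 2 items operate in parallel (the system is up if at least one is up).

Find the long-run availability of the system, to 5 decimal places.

0.99999

A(B1) = MTBF/(MTBF+MTTR) = 21393/(21393+45.9) = 0.997859
A(B2) = MTBF/(MTBF+MTTR) = 24944/(24944+84.6) = 0.996620
Parallel availability: 1 − (1 − 0.997859)(1 − 0.996620) = 0.99999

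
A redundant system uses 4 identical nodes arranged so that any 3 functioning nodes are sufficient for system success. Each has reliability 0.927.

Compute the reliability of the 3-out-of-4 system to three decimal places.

0.971

R = Σ_{i=3}^{4} C(4,i) p^i (1−p)^{4−i} with p = 0.927
C(4,3)·0.927^3·0.073^1 = 0.23261
C(4,4)·0.927^4·0.073^0 = 0.73845
Sum = 0.971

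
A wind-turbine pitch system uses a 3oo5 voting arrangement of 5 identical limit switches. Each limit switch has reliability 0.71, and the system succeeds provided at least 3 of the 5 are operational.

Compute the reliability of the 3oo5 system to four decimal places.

R = Σ_{i=3}^{5} C(5,i) p^i (1−p)^{5−i} with p = 0.71
C(5,3)·0.71^3·0.29^2 = 0.301003
C(5,4)·0.71^4·0.29^1 = 0.368469
C(5,5)·0.71^5·0.29^0 = 0.180423
Sum = 0.8499

0.8499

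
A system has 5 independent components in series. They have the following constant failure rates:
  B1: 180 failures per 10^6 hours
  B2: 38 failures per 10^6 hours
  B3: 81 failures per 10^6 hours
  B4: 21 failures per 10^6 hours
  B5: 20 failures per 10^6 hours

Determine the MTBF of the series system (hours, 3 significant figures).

Series of exponential components: λ_sys = Σ λ_i
λ_sys = 0.00018 + 0.000038 + 0.000081 + 0.000021 + 0.000020 = 3.4000e-04 /h
MTBF = 1 / λ_sys = 2940 h

2940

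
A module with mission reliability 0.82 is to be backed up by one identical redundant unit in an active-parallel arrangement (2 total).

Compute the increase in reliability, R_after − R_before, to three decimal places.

0.148

R_before = 0.82
R_after = 1 − (1 − 0.82)^2 = 0.968
ΔR = 0.968 − 0.82 = 0.148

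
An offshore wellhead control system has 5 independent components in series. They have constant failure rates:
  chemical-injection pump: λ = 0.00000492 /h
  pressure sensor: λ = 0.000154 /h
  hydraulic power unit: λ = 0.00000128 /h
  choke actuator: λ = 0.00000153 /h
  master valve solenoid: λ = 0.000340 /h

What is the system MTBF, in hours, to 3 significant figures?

Series of exponential components: λ_sys = Σ λ_i
λ_sys = 0.00000492 + 0.000154 + 0.00000128 + 0.00000153 + 0.000340 = 5.0173e-04 /h
MTBF = 1 / λ_sys = 1990 h

1990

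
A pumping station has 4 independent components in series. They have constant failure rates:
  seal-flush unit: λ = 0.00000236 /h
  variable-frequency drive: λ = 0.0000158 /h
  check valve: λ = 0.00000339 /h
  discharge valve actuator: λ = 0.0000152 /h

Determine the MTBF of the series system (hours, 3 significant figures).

27200

Series of exponential components: λ_sys = Σ λ_i
λ_sys = 0.00000236 + 0.0000158 + 0.00000339 + 0.0000152 = 3.6750e-05 /h
MTBF = 1 / λ_sys = 27200 h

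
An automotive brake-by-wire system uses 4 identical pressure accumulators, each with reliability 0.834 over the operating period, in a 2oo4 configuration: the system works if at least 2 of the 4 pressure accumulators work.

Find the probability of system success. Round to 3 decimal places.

R = Σ_{i=2}^{4} C(4,i) p^i (1−p)^{4−i} with p = 0.834
C(4,2)·0.834^2·0.166^2 = 0.11500
C(4,3)·0.834^3·0.166^1 = 0.38518
C(4,4)·0.834^4·0.166^0 = 0.48380
Sum = 0.984

0.984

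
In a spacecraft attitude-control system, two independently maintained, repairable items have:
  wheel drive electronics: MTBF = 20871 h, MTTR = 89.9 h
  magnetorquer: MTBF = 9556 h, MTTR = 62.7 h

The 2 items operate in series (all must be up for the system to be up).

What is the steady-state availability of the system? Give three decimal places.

0.989

A(wheel drive electronics) = MTBF/(MTBF+MTTR) = 20871/(20871+89.9) = 0.995711
A(magnetorquer) = MTBF/(MTBF+MTTR) = 9556/(9556+62.7) = 0.993481
Series availability: 0.995711 × 0.993481 = 0.989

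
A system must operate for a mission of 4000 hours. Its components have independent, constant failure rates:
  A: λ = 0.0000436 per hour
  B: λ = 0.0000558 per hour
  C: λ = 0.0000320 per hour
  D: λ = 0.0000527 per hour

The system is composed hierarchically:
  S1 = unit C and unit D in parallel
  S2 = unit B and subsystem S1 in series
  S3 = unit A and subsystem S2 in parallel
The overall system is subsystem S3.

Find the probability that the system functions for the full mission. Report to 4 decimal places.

R(A) = exp(−0.0000436 × 4000) = 0.839961
R(B) = exp(−0.0000558 × 4000) = 0.799955
R(C) = exp(−0.0000320 × 4000) = 0.879853
R(D) = exp(−0.0000527 × 4000) = 0.809936
Parallel (C and D): 1 − (1 − 0.879853)(1 − 0.809936) = 0.977164
Series (B and [0.977164]): 0.799955 × 0.977164 = 0.781687
Parallel (A and [0.781687]): 1 − (1 − 0.839961)(1 − 0.781687) = 0.9651

0.9651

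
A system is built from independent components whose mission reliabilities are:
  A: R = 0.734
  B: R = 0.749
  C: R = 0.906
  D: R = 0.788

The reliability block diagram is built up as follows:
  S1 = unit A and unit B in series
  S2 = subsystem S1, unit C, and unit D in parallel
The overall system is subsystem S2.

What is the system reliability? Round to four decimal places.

Series (A and B): 0.734000 × 0.749000 = 0.549766
Parallel ([0.549766], C, and D): 1 − (1 − 0.549766)(1 − 0.906000)(1 − 0.788000) = 0.9910

0.9910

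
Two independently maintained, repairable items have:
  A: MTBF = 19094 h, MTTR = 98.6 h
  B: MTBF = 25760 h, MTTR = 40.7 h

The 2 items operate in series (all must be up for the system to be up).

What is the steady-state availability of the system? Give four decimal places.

0.9933

A(A) = MTBF/(MTBF+MTTR) = 19094/(19094+98.6) = 0.994863
A(B) = MTBF/(MTBF+MTTR) = 25760/(25760+40.7) = 0.998423
Series availability: 0.994863 × 0.998423 = 0.9933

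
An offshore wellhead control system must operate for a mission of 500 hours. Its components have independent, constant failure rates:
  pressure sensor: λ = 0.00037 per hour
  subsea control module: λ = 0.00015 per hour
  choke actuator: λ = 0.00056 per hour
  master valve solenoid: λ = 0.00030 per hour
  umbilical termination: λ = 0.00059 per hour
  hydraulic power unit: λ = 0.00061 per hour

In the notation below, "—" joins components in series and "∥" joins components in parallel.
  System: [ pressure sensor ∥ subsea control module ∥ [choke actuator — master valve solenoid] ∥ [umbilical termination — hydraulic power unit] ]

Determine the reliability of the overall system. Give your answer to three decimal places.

R(pressure sensor) = exp(−0.00037 × 500) = 0.83110
R(subsea control module) = exp(−0.00015 × 500) = 0.92774
R(choke actuator) = exp(−0.00056 × 500) = 0.75578
R(master valve solenoid) = exp(−0.00030 × 500) = 0.86071
R(umbilical termination) = exp(−0.00059 × 500) = 0.74453
R(hydraulic power unit) = exp(−0.00061 × 500) = 0.73712
Series (choke actuator and master valve solenoid): 0.75578 × 0.86071 = 0.65051
Series (umbilical termination and hydraulic power unit): 0.74453 × 0.73712 = 0.54881
Parallel (pressure sensor, subsea control module, [0.65051], and [0.54881]): 1 − (1 − 0.83110)(1 − 0.92774)(1 − 0.65051)(1 − 0.54881) = 0.998

0.998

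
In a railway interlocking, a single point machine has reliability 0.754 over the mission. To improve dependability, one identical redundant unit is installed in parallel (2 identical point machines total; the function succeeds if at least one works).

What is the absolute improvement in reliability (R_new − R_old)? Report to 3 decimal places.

0.185

R_before = 0.754
R_after = 1 − (1 − 0.754)^2 = 0.939
ΔR = 0.939 − 0.754 = 0.185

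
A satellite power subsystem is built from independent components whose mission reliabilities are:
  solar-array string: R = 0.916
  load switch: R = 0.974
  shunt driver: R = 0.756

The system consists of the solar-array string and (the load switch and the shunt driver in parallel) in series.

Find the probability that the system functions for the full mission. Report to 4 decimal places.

0.9102

Parallel (load switch and shunt driver): 1 − (1 − 0.974000)(1 − 0.756000) = 0.993656
Series (solar-array string and [0.993656]): 0.916000 × 0.993656 = 0.9102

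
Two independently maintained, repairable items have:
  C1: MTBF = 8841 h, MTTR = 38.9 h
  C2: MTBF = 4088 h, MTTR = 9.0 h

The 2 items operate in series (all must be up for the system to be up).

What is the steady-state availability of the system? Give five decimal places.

A(C1) = MTBF/(MTBF+MTTR) = 8841/(8841+38.9) = 0.995619
A(C2) = MTBF/(MTBF+MTTR) = 4088/(4088+9.0) = 0.997803
Series availability: 0.995619 × 0.997803 = 0.99343

0.99343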